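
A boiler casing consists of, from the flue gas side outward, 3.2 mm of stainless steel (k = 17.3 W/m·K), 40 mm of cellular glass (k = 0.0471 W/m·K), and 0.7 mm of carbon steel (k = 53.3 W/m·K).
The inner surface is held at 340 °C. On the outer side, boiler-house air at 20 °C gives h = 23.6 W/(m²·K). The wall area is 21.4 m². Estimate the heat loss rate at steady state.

Q ≈ 7680 W

Treating each layer as a thermal resistance in series:
R_stainless steel = L/(kA) = 0.0032/(17.3×21.4) = 8.644×10^-6 K/W
R_cellular glass = L/(kA) = 0.04/(0.0471×21.4) = 0.03968 K/W
R_carbon steel = L/(kA) = 0.0007/(53.3×21.4) = 6.137×10^-7 K/W
R_outer film = 1/(h_o·A) = 1/(23.6×21.4) = 0.00198 K/W
R_total = 0.04167 K/W
Q = ΔT / R_total = 320 / 0.04167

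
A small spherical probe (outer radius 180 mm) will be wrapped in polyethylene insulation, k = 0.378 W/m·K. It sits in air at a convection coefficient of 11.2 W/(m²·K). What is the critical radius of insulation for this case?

For a sphere r_cr = 2k/h = 2×0.378/11.2
r_cr = 67.5 mm; since the bare radius (180 mm) is above r_cr, any added insulation will reduce heat loss.

r_cr ≈ 67.5 mm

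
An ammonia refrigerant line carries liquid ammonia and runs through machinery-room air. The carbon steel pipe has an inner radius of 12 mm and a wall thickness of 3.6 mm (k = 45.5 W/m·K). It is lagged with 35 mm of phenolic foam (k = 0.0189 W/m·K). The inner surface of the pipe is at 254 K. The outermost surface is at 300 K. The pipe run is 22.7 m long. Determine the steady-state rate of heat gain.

Per-layer cylindrical resistances, series-summed:
R_carbon steel pipe wall = ln(15.6/12)/(2π×45.5×22.7) = 4.043×10^-5 K/W
R_phenolic foam = ln(50.6/15.6)/(2π×0.0189×22.7) = 0.4365 K/W
R_total = 0.4365 K/W
Q = ΔT/R_total = 46/0.4365

Q ≈ 105 W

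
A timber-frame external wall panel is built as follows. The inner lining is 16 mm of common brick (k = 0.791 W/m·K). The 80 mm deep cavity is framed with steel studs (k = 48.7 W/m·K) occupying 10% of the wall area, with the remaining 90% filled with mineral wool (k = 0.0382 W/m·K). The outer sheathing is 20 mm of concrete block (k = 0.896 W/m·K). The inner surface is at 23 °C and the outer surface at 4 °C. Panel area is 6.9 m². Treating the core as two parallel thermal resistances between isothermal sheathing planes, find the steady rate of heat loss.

Q ≈ 2230 W

Sheathing layers in series; stud and cavity paths in parallel between them.
R_inner = 0.016/(0.791×6.9) = 0.002932 K/W
R_stud  = 0.08/(48.7×0.1×6.9) = 0.002381 K/W
R_cav   = 0.08/(0.0382×0.9×6.9) = 0.3372 K/W
1/R_core = 1/R_stud + 1/R_cav → R_core = 0.002364 K/W
R_outer = 0.02/(0.896×6.9) = 0.003235 K/W
R_total = 0.008531 K/W
Q = ΔT/R_total = 19/0.008531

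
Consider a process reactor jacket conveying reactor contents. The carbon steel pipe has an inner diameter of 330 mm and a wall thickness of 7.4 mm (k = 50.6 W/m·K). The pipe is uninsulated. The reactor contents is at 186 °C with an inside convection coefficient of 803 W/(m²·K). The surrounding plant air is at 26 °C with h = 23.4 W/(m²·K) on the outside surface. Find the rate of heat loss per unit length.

Per-layer cylindrical resistances, series-summed:
R_inner film = 1/(h_i·2πr₁L) = 1/(803×2π×0.165×1) = 0.001201 K/W
R_carbon steel pipe wall = ln(172.4/165)/(2π×50.6×1) = 1.38×10^-4 K/W
R_outer film = 1/(h_o·2πr_oL) = 1/(23.4×2π×0.1724×1) = 0.03945 K/W
R_total = 0.04079 K/W
Q = ΔT/R_total = 160/0.04079

q′ ≈ 3920 W/m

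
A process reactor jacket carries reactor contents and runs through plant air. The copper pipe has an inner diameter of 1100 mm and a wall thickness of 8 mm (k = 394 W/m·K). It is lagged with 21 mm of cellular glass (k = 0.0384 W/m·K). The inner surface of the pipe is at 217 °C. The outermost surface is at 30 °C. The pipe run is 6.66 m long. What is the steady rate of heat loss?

Q ≈ 8130 W

Radial resistances (cylindrical: R_cond = ln(r_o/r_i)/(2πkL), R_conv = 1/(h·2πrL)):
R_copper pipe wall = ln(558/550)/(2π×394×6.66) = 8.759×10^-7 K/W
R_cellular glass = ln(579/558)/(2π×0.0384×6.66) = 0.02299 K/W
R_total = 0.02299 K/W
Q = ΔT/R_total = 187/0.02299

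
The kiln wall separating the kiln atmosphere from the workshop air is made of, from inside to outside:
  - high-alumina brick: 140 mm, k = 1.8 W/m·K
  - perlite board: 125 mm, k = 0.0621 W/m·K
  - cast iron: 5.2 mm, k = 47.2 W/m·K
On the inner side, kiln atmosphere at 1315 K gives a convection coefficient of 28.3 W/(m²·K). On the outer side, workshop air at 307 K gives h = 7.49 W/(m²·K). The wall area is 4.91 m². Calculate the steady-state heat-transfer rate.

Q ≈ 2190 W

Series thermal resistances:
R_inner film = 1/(h_i·A) = 1/(28.3×4.91) = 0.007197 K/W
R_high-alumina brick = L/(kA) = 0.14/(1.8×4.91) = 0.01584 K/W
R_perlite board = L/(kA) = 0.125/(0.0621×4.91) = 0.41 K/W
R_cast iron = L/(kA) = 0.0052/(47.2×4.91) = 2.244×10^-5 K/W
R_outer film = 1/(h_o·A) = 1/(7.49×4.91) = 0.02719 K/W
R_total = 0.4602 K/W
Q = ΔT / R_total = 1008 / 0.4602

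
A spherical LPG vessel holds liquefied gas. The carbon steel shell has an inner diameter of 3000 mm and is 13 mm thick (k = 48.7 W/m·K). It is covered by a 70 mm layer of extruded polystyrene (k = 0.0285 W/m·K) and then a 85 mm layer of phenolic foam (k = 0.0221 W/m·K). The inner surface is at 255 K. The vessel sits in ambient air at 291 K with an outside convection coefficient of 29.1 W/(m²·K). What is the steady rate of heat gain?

Each spherical layer contributes R = (1/r_i − 1/r_o)/(4πk):
R_carbon steel shell = (1/1.5 − 1/1.513)/(4π×48.7) = 9.36×10^-6 K/W
R_extruded polystyrene = (1/1.513 − 1/1.583)/(4π×0.0285) = 0.08161 K/W
R_phenolic foam = (1/1.583 − 1/1.668)/(4π×0.0221) = 0.1159 K/W
R_outer film = 1/(h·4πr_o²) = 1/(29.1×4π×1.668²) = 9.829×10^-4 K/W
R_total = 0.1985 K/W
Q = ΔT/R_total = 36/0.1985

Q ≈ 181 W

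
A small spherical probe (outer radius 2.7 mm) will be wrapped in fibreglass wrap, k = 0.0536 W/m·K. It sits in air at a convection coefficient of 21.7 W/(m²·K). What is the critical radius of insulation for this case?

For a sphere r_cr = 2k/h = 2×0.0536/21.7
r_cr = 4.94 mm; since the bare radius (2.7 mm) is below r_cr, adding a thin layer of insulation will *increase* heat loss.

r_cr ≈ 4.94 mm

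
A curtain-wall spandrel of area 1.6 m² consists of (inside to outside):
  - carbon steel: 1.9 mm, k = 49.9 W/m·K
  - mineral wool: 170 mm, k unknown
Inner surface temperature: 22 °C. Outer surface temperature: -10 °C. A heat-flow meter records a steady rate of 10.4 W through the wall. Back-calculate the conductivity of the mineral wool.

k ≈ 0.0345 W/(m·K)

Series thermal resistances:
R_carbon steel = L/(kA) = 0.0019/(49.9×1.6) = 2.38×10^-5 K/W
Sum of known resistances R_other = 2.38×10^-5 K/W
Total R = ΔT/Q = 32/10.4 = 3.077 K/W
R_mineral wool = R_total − R_other = 3.077 K/W
k = L/(R·A) = 0.17/(3.077×1.6)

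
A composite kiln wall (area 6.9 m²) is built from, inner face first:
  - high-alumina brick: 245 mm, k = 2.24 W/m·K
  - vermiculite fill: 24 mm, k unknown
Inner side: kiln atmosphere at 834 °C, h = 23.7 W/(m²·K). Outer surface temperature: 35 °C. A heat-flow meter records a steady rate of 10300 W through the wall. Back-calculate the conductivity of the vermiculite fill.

k ≈ 0.0626 W/(m·K)

Thermal resistances in series:
R_inner film = 1/(h_i·A) = 1/(23.7×6.9) = 0.006115 K/W
R_high-alumina brick = L/(kA) = 0.245/(2.24×6.9) = 0.01585 K/W
Sum of known resistances R_other = 0.02197 K/W
Total R = ΔT/Q = 799/10300 = 0.07757 K/W
R_vermiculite fill = R_total − R_other = 0.05561 K/W
k = L/(R·A) = 0.024/(0.05561×6.9)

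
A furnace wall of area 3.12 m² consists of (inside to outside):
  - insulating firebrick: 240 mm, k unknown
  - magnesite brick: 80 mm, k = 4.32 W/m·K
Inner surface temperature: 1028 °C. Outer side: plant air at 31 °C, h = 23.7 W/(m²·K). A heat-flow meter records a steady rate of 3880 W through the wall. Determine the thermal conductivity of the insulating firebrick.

Series thermal resistances:
R_magnesite brick = L/(kA) = 0.08/(4.32×3.12) = 0.005935 K/W
R_outer film = 1/(h_o·A) = 1/(23.7×3.12) = 0.01352 K/W
Sum of known resistances R_other = 0.01946 K/W
Total R = ΔT/Q = 997/3880 = 0.257 K/W
R_insulating firebrick = R_total − R_other = 0.2375 K/W
k = L/(R·A) = 0.24/(0.2375×3.12)

k ≈ 0.324 W/(m·K)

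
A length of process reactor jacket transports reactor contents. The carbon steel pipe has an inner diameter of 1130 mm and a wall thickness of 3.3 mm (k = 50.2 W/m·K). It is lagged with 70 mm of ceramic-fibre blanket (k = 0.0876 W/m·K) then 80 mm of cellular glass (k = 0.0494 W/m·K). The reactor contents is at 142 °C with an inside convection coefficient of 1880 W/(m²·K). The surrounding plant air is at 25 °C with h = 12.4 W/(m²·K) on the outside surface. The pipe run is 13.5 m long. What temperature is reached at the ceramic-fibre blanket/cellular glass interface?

Cylindrical conduction, so R = ln(r₂/r₁)/(2πkL) per layer, in series:
R_inner film = 1/(h_i·2πr₁L) = 1/(1880×2π×0.565×13.5) = 1.11×10^-5 K/W
R_carbon steel pipe wall = ln(568.3/565)/(2π×50.2×13.5) = 1.368×10^-6 K/W
R_ceramic-fibre blanket = ln(638.3/568.3)/(2π×0.0876×13.5) = 0.01563 K/W
R_cellular glass = ln(718.3/638.3)/(2π×0.0494×13.5) = 0.02818 K/W
R_outer film = 1/(h_o·2πr_oL) = 1/(12.4×2π×0.7183×13.5) = 0.001324 K/W
R_total = 0.04515 K/W
Q = ΔT/R_total = 117/0.04515
Q = 2590 W
T_interface = T_inner − Q·ΣR(inner→interface) = 142 − 2590×0.01565

T ≈ 101 °C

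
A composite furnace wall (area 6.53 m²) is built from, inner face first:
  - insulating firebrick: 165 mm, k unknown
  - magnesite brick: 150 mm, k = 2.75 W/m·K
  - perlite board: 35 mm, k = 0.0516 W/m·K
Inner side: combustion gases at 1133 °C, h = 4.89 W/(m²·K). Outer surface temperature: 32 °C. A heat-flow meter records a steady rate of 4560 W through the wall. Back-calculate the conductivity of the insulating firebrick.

k ≈ 0.258 W/(m·K)

Treating each layer as a thermal resistance in series:
R_inner film = 1/(h_i·A) = 1/(4.89×6.53) = 0.03132 K/W
R_magnesite brick = L/(kA) = 0.15/(2.75×6.53) = 0.008353 K/W
R_perlite board = L/(kA) = 0.035/(0.0516×6.53) = 0.1039 K/W
Sum of known resistances R_other = 0.1435 K/W
Total R = ΔT/Q = 1101/4560 = 0.2414 K/W
R_insulating firebrick = R_total − R_other = 0.0979 K/W
k = L/(R·A) = 0.165/(0.0979×6.53)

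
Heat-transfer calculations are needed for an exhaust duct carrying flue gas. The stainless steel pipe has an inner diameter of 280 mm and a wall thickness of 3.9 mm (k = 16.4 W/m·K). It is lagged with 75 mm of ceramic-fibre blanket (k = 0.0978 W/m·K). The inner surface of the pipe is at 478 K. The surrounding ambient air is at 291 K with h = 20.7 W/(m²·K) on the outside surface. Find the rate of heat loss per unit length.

Treating each annulus and film as a series resistance:
R_stainless steel pipe wall = ln(143.9/140)/(2π×16.4×1) = 2.666×10^-4 K/W
R_ceramic-fibre blanket = ln(218.9/143.9)/(2π×0.0978×1) = 0.6827 K/W
R_outer film = 1/(h_o·2πr_oL) = 1/(20.7×2π×0.2189×1) = 0.03512 K/W
R_total = 0.7181 K/W
Q = ΔT/R_total = 187/0.7181

q′ ≈ 260 W/m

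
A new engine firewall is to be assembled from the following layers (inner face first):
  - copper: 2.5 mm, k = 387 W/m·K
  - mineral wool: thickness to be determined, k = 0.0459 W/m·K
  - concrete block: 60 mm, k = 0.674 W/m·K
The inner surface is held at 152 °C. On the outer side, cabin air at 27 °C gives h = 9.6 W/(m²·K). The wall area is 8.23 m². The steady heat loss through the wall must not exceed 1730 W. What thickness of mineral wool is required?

L ≈ 18.4 mm

Model the wall as resistances in series:
R_copper = L/(kA) = 0.0025/(387×8.23) = 7.849×10^-7 K/W
R_concrete block = L/(kA) = 0.06/(0.674×8.23) = 0.01082 K/W
R_outer film = 1/(h_o·A) = 1/(9.6×8.23) = 0.01266 K/W
Sum of the known resistances R_other = 0.02347 K/W
Required total resistance R_tot = ΔT/Q_allow = 125/1730 = 0.07225 K/W
R_mineral wool = R_tot − R_other = 0.04878 K/W
L = R·k·A = 0.04878×0.0459×8.23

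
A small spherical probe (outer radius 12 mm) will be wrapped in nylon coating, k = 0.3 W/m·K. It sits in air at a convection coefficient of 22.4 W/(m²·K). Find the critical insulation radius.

r_cr ≈ 26.8 mm

For a sphere r_cr = 2k/h = 2×0.3/22.4
r_cr = 26.8 mm; since the bare radius (12 mm) is below r_cr, adding a thin layer of insulation will *increase* heat loss.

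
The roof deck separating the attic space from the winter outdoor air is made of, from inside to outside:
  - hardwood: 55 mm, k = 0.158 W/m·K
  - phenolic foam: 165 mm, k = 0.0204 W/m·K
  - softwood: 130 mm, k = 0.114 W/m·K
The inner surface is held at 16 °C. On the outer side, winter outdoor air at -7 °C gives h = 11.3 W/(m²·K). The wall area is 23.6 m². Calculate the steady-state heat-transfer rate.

Series thermal resistances:
R_hardwood = L/(kA) = 0.055/(0.158×23.6) = 0.01475 K/W
R_phenolic foam = L/(kA) = 0.165/(0.0204×23.6) = 0.3427 K/W
R_softwood = L/(kA) = 0.13/(0.114×23.6) = 0.04832 K/W
R_outer film = 1/(h_o·A) = 1/(11.3×23.6) = 0.00375 K/W
R_total = 0.4095 K/W
Q = ΔT / R_total = 23 / 0.4095

Q ≈ 56.2 W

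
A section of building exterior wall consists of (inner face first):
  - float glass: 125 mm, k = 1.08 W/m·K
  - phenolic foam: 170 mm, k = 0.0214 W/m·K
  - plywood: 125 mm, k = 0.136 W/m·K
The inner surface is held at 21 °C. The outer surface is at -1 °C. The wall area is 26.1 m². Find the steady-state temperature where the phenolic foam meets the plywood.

T ≈ 1.25 °C

Series thermal resistances:
R_float glass = L/(kA) = 0.125/(1.08×26.1) = 0.004435 K/W
R_phenolic foam = L/(kA) = 0.17/(0.0214×26.1) = 0.3044 K/W
R_plywood = L/(kA) = 0.125/(0.136×26.1) = 0.03522 K/W
R_total = 0.344 K/W;  Q = ΔT/R_total = 22/0.344 = 63.95 W
T_interface = T_inner − Q·ΣR(inner→interface) = 21 − 64×0.3088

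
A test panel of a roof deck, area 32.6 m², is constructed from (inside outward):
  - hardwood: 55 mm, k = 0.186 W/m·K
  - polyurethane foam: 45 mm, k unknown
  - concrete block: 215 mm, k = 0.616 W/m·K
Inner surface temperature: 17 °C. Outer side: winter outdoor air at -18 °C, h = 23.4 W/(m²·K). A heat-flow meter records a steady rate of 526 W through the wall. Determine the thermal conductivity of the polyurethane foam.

k ≈ 0.0304 W/(m·K)

Series thermal resistances:
R_hardwood = L/(kA) = 0.055/(0.186×32.6) = 0.009071 K/W
R_concrete block = L/(kA) = 0.215/(0.616×32.6) = 0.01071 K/W
R_outer film = 1/(h_o·A) = 1/(23.4×32.6) = 0.001311 K/W
Sum of known resistances R_other = 0.02109 K/W
Total R = ΔT/Q = 35/526 = 0.06654 K/W
R_polyurethane foam = R_total − R_other = 0.04545 K/W
k = L/(R·A) = 0.045/(0.04545×32.6)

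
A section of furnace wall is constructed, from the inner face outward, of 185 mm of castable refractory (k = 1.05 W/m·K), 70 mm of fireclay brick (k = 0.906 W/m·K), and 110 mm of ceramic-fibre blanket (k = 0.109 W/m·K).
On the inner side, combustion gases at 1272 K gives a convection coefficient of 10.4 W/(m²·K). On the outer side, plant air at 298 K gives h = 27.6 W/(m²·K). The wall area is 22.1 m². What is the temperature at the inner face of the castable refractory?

T ≈ 1200 K

Series thermal resistances:
R_inner film = 1/(h_i·A) = 1/(10.4×22.1) = 0.004351 K/W
R_castable refractory = L/(kA) = 0.185/(1.05×22.1) = 0.007972 K/W
R_fireclay brick = L/(kA) = 0.07/(0.906×22.1) = 0.003496 K/W
R_ceramic-fibre blanket = L/(kA) = 0.11/(0.109×22.1) = 0.04566 K/W
R_outer film = 1/(h_o·A) = 1/(27.6×22.1) = 0.001639 K/W
R_total = 0.06312 K/W;  Q = ΔT/R_total = 974/0.06312 = 15430 W
T_interface = T_inner − Q·ΣR(inner→interface) = 1272 − 15400×0.004351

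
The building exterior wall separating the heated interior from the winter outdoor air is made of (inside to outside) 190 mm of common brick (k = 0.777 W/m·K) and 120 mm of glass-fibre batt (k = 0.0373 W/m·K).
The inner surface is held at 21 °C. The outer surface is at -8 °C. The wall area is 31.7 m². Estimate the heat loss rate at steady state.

Model the wall as resistances in series:
R_common brick = L/(kA) = 0.19/(0.777×31.7) = 0.007714 K/W
R_glass-fibre batt = L/(kA) = 0.12/(0.0373×31.7) = 0.1015 K/W
R_total = 0.1092 K/W
Q = ΔT / R_total = 29 / 0.1092

Q ≈ 266 W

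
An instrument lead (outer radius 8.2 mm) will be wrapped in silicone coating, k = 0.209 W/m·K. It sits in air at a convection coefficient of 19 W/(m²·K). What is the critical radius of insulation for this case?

For a cylinder r_cr = k/h = 0.209/19
r_cr = 11 mm; since the bare radius (8.2 mm) is below r_cr, adding a thin layer of insulation will *increase* heat loss.

r_cr ≈ 11 mm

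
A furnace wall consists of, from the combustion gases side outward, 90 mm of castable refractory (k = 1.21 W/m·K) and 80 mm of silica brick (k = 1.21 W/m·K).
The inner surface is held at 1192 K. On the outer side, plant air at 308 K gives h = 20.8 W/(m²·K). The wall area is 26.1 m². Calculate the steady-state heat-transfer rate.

Q ≈ 122000 W

Using the resistance-network approach (series):
R_castable refractory = L/(kA) = 0.09/(1.21×26.1) = 0.00285 K/W
R_silica brick = L/(kA) = 0.08/(1.21×26.1) = 0.002533 K/W
R_outer film = 1/(h_o·A) = 1/(20.8×26.1) = 0.001842 K/W
R_total = 0.007225 K/W
Q = ΔT / R_total = 884 / 0.007225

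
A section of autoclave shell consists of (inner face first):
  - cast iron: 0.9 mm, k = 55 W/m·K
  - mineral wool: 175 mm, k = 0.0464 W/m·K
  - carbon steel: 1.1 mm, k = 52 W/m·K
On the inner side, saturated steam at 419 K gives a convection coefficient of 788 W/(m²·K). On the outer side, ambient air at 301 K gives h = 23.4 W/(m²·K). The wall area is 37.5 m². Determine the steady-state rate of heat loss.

Treating each layer as a thermal resistance in series:
R_inner film = 1/(h_i·A) = 1/(788×37.5) = 3.384×10^-5 K/W
R_cast iron = L/(kA) = 0.0009/(55×37.5) = 4.364×10^-7 K/W
R_mineral wool = L/(kA) = 0.175/(0.0464×37.5) = 0.1006 K/W
R_carbon steel = L/(kA) = 0.0011/(52×37.5) = 5.641×10^-7 K/W
R_outer film = 1/(h_o·A) = 1/(23.4×37.5) = 0.00114 K/W
R_total = 0.1017 K/W
Q = ΔT / R_total = 118 / 0.1017

Q ≈ 1160 W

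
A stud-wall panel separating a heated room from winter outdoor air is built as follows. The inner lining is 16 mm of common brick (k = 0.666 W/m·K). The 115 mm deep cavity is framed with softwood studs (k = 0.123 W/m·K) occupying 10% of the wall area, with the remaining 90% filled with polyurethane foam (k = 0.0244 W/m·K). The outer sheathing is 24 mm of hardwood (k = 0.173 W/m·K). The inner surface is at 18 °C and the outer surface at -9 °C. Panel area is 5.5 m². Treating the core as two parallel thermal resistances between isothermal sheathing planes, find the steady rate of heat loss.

Sheathing layers in series; stud and cavity paths in parallel between them.
R_inner = 0.016/(0.666×5.5) = 0.004368 K/W
R_stud  = 0.115/(0.123×0.1×5.5) = 1.7 K/W
R_cav   = 0.115/(0.0244×0.9×5.5) = 0.9521 K/W
1/R_core = 1/R_stud + 1/R_cav → R_core = 0.6103 K/W
R_outer = 0.024/(0.173×5.5) = 0.02522 K/W
R_total = 0.6399 K/W
Q = ΔT/R_total = 27/0.6399

Q ≈ 42.2 W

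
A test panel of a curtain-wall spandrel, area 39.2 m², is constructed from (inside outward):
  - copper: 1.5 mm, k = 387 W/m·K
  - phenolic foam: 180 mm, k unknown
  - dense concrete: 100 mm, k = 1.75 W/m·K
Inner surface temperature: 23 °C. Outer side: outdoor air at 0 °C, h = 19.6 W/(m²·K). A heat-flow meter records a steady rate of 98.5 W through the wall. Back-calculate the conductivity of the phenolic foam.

k ≈ 0.0199 W/(m·K)

Thermal resistances in series:
R_copper = L/(kA) = 0.0015/(387×39.2) = 9.888×10^-8 K/W
R_dense concrete = L/(kA) = 0.1/(1.75×39.2) = 0.001458 K/W
R_outer film = 1/(h_o·A) = 1/(19.6×39.2) = 0.001302 K/W
Sum of known resistances R_other = 0.002759 K/W
Total R = ΔT/Q = 23/98.5 = 0.2335 K/W
R_phenolic foam = R_total − R_other = 0.2307 K/W
k = L/(R·A) = 0.18/(0.2307×39.2)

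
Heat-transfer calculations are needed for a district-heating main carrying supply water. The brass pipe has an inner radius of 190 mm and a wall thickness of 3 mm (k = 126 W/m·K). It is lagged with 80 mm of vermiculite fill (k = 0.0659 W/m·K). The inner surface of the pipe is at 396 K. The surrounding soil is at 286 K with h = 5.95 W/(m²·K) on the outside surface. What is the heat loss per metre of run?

q′ ≈ 118 W/m

For a radial system each layer contributes R = ln(r_out/r_in)/(2πkL); films add R = 1/(hA).
R_brass pipe wall = ln(193/190)/(2π×126×1) = 1.979×10^-5 K/W
R_vermiculite fill = ln(273/193)/(2π×0.0659×1) = 0.8375 K/W
R_outer film = 1/(h_o·2πr_oL) = 1/(5.95×2π×0.273×1) = 0.09798 K/W
R_total = 0.9355 K/W
Q = ΔT/R_total = 110/0.9355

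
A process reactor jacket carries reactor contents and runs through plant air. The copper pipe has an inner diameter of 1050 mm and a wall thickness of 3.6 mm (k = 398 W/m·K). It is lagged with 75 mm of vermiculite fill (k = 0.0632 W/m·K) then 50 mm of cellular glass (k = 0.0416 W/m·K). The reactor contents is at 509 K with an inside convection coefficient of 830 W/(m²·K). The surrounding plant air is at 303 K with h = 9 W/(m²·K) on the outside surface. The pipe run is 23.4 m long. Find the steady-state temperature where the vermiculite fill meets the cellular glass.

Treating each annulus and film as a series resistance:
R_inner film = 1/(h_i·2πr₁L) = 1/(830×2π×0.525×23.4) = 1.561×10^-5 K/W
R_copper pipe wall = ln(528.6/525)/(2π×398×23.4) = 1.168×10^-7 K/W
R_vermiculite fill = ln(603.6/528.6)/(2π×0.0632×23.4) = 0.01428 K/W
R_cellular glass = ln(653.6/603.6)/(2π×0.0416×23.4) = 0.01301 K/W
R_outer film = 1/(h_o·2πr_oL) = 1/(9×2π×0.6536×23.4) = 0.001156 K/W
R_total = 0.02846 K/W
Q = ΔT/R_total = 206/0.02846
Q = 7240 W
T_interface = T_inner − Q·ΣR(inner→interface) = 509 − 7240×0.01429

T ≈ 406 K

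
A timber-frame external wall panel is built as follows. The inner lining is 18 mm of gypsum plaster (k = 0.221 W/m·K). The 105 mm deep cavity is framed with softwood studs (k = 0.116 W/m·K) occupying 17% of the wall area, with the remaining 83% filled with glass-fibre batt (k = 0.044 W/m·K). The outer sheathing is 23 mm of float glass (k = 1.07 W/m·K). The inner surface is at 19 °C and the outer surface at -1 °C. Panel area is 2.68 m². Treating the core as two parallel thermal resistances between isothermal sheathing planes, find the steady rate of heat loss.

Sheathing layers in series; stud and cavity paths in parallel between them.
R_inner = 0.018/(0.221×2.68) = 0.03039 K/W
R_stud  = 0.105/(0.116×0.17×2.68) = 1.987 K/W
R_cav   = 0.105/(0.044×0.83×2.68) = 1.073 K/W
1/R_core = 1/R_stud + 1/R_cav → R_core = 0.6966 K/W
R_outer = 0.023/(1.07×2.68) = 0.008021 K/W
R_total = 0.7351 K/W
Q = ΔT/R_total = 20/0.7351

Q ≈ 27.2 W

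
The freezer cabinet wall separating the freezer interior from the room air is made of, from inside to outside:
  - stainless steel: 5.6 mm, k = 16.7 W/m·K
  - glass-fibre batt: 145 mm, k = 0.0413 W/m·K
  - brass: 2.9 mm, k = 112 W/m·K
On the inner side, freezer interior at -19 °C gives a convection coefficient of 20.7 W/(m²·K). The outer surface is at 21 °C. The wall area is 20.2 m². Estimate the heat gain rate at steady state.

Treating each layer as a thermal resistance in series:
R_inner film = 1/(h_i·A) = 1/(20.7×20.2) = 0.002392 K/W
R_stainless steel = L/(kA) = 0.0056/(16.7×20.2) = 1.66×10^-5 K/W
R_glass-fibre batt = L/(kA) = 0.145/(0.0413×20.2) = 0.1738 K/W
R_brass = L/(kA) = 0.0029/(112×20.2) = 1.282×10^-6 K/W
R_total = 0.1762 K/W
Q = ΔT / R_total = 40 / 0.1762

Q ≈ 227 W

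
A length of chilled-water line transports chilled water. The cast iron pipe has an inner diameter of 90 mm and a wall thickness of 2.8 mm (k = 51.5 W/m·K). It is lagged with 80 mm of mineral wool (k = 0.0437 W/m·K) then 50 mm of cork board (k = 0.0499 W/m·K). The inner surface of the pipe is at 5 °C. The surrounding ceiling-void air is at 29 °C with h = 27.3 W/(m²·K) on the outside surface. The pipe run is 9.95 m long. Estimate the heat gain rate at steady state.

Q ≈ 51.2 W

For a radial system each layer contributes R = ln(r_out/r_in)/(2πkL); films add R = 1/(hA).
R_cast iron pipe wall = ln(47.8/45)/(2π×51.5×9.95) = 1.875×10^-5 K/W
R_mineral wool = ln(127.8/47.8)/(2π×0.0437×9.95) = 0.36 K/W
R_cork board = ln(177.8/127.8)/(2π×0.0499×9.95) = 0.1058 K/W
R_outer film = 1/(h_o·2πr_oL) = 1/(27.3×2π×0.1778×9.95) = 0.003295 K/W
R_total = 0.4691 K/W
Q = ΔT/R_total = 24/0.4691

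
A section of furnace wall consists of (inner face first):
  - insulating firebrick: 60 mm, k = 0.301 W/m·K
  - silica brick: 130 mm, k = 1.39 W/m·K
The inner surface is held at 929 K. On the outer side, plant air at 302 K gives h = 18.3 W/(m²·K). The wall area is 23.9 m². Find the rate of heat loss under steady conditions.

Q ≈ 43100 W

Model the wall as resistances in series:
R_insulating firebrick = L/(kA) = 0.06/(0.301×23.9) = 0.00834 K/W
R_silica brick = L/(kA) = 0.13/(1.39×23.9) = 0.003913 K/W
R_outer film = 1/(h_o·A) = 1/(18.3×23.9) = 0.002286 K/W
R_total = 0.01454 K/W
Q = ΔT / R_total = 627 / 0.01454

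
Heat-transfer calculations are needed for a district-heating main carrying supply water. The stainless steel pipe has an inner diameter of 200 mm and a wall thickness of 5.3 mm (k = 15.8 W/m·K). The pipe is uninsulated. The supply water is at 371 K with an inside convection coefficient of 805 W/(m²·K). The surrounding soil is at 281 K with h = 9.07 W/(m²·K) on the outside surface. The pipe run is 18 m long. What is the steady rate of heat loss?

Q ≈ 9580 W

Treating each annulus and film as a series resistance:
R_inner film = 1/(h_i·2πr₁L) = 1/(805×2π×0.1×18) = 1.098×10^-4 K/W
R_stainless steel pipe wall = ln(105.3/100)/(2π×15.8×18) = 2.89×10^-5 K/W
R_outer film = 1/(h_o·2πr_oL) = 1/(9.07×2π×0.1053×18) = 0.009258 K/W
R_total = 0.009397 K/W
Q = ΔT/R_total = 90/0.009397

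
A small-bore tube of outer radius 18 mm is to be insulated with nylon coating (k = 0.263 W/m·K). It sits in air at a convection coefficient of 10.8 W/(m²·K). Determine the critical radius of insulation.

r_cr ≈ 24.4 mm

For a cylinder r_cr = k/h = 0.263/10.8
r_cr = 24.4 mm; since the bare radius (18 mm) is below r_cr, adding a thin layer of insulation will *increase* heat loss.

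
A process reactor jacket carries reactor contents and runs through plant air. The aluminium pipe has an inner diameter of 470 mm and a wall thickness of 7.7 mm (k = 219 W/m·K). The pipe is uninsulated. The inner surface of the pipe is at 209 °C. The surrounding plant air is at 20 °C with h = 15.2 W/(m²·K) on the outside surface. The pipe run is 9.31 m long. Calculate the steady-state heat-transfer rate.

Q ≈ 40800 W

Cylindrical conduction, so R = ln(r₂/r₁)/(2πkL) per layer, in series:
R_aluminium pipe wall = ln(242.7/235)/(2π×219×9.31) = 2.517×10^-6 K/W
R_outer film = 1/(h_o·2πr_oL) = 1/(15.2×2π×0.2427×9.31) = 0.004634 K/W
R_total = 0.004637 K/W
Q = ΔT/R_total = 189/0.004637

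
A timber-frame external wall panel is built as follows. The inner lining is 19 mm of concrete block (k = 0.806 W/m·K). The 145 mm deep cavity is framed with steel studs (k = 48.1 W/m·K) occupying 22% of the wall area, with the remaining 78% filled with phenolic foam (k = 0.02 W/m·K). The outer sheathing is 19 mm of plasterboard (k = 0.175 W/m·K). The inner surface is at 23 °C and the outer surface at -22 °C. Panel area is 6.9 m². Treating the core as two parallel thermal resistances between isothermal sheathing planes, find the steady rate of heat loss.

Sheathing layers in series; stud and cavity paths in parallel between them.
R_inner = 0.019/(0.806×6.9) = 0.003416 K/W
R_stud  = 0.145/(48.1×0.22×6.9) = 0.001986 K/W
R_cav   = 0.145/(0.02×0.78×6.9) = 1.347 K/W
1/R_core = 1/R_stud + 1/R_cav → R_core = 0.001983 K/W
R_outer = 0.019/(0.175×6.9) = 0.01573 K/W
R_total = 0.02113 K/W
Q = ΔT/R_total = 45/0.02113

Q ≈ 2130 W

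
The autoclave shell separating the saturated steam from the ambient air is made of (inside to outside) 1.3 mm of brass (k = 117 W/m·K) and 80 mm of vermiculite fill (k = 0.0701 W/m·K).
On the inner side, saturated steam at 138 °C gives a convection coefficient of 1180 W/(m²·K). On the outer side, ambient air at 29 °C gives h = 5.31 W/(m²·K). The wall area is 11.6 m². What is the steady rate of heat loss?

Thermal resistances in series:
R_inner film = 1/(h_i·A) = 1/(1180×11.6) = 7.306×10^-5 K/W
R_brass = L/(kA) = 0.0013/(117×11.6) = 9.579×10^-7 K/W
R_vermiculite fill = L/(kA) = 0.08/(0.0701×11.6) = 0.09838 K/W
R_outer film = 1/(h_o·A) = 1/(5.31×11.6) = 0.01623 K/W
R_total = 0.1147 K/W
Q = ΔT / R_total = 109 / 0.1147

Q ≈ 950 W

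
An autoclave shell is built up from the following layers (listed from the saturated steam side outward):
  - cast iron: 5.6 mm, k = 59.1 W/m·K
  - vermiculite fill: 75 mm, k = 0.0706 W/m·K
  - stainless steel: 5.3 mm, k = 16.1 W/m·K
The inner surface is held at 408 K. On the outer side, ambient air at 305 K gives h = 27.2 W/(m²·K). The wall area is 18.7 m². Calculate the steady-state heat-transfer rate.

Q ≈ 1750 W

Using the resistance-network approach (series):
R_cast iron = L/(kA) = 0.0056/(59.1×18.7) = 5.067×10^-6 K/W
R_vermiculite fill = L/(kA) = 0.075/(0.0706×18.7) = 0.05681 K/W
R_stainless steel = L/(kA) = 0.0053/(16.1×18.7) = 1.76×10^-5 K/W
R_outer film = 1/(h_o·A) = 1/(27.2×18.7) = 0.001966 K/W
R_total = 0.0588 K/W
Q = ΔT / R_total = 103 / 0.0588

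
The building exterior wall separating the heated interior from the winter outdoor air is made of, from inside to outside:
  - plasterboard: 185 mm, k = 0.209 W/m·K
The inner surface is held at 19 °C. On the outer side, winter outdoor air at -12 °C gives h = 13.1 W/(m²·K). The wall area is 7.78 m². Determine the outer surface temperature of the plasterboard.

T ≈ -9.54 °C

Thermal resistances in series:
R_plasterboard = L/(kA) = 0.185/(0.209×7.78) = 0.1138 K/W
R_outer film = 1/(h_o·A) = 1/(13.1×7.78) = 0.009812 K/W
R_total = 0.1236 K/W;  Q = ΔT/R_total = 31/0.1236 = 250.8 W
T_interface = T_inner − Q·ΣR(inner→interface) = 19 − 251×0.1138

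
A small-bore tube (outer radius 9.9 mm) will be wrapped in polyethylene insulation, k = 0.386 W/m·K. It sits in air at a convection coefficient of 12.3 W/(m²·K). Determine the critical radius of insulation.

r_cr ≈ 31.4 mm

For a cylinder r_cr = k/h = 0.386/12.3
r_cr = 31.4 mm; since the bare radius (9.9 mm) is below r_cr, adding a thin layer of insulation will *increase* heat loss.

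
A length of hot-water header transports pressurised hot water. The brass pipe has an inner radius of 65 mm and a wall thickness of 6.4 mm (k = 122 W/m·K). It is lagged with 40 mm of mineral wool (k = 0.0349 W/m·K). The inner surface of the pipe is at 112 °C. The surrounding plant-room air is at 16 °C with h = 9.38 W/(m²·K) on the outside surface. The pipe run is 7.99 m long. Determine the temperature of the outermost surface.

T ≈ 22.7 °C

Per-layer cylindrical resistances, series-summed:
R_brass pipe wall = ln(71.4/65)/(2π×122×7.99) = 1.533×10^-5 K/W
R_mineral wool = ln(111.4/71.4)/(2π×0.0349×7.99) = 0.2539 K/W
R_outer film = 1/(h_o·2πr_oL) = 1/(9.38×2π×0.1114×7.99) = 0.01906 K/W
R_total = 0.273 K/W
Q = ΔT/R_total = 96/0.273
Q = 352 W
T_interface = T_inner − Q·ΣR(inner→interface) = 112 − 352×0.2539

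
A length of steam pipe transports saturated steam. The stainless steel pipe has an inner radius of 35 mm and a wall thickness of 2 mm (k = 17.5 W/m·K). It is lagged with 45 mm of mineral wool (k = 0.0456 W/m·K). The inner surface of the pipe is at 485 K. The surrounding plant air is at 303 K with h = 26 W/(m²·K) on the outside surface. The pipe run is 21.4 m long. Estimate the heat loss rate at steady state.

Cylindrical conduction, so R = ln(r₂/r₁)/(2πkL) per layer, in series:
R_stainless steel pipe wall = ln(37/35)/(2π×17.5×21.4) = 2.362×10^-5 K/W
R_mineral wool = ln(82/37)/(2π×0.0456×21.4) = 0.1298 K/W
R_outer film = 1/(h_o·2πr_oL) = 1/(26×2π×0.082×21.4) = 0.003488 K/W
R_total = 0.1333 K/W
Q = ΔT/R_total = 182/0.1333

Q ≈ 1370 W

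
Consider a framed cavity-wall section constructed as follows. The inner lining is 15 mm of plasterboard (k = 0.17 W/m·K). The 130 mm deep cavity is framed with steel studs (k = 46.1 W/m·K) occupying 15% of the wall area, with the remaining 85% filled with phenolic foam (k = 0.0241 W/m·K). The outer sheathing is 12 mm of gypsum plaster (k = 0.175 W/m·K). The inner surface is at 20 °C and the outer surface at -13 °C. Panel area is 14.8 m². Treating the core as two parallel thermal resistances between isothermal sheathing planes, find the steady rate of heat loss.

Sheathing layers in series; stud and cavity paths in parallel between them.
R_inner = 0.015/(0.17×14.8) = 0.005962 K/W
R_stud  = 0.13/(46.1×0.15×14.8) = 0.00127 K/W
R_cav   = 0.13/(0.0241×0.85×14.8) = 0.4288 K/W
1/R_core = 1/R_stud + 1/R_cav → R_core = 0.001266 K/W
R_outer = 0.012/(0.175×14.8) = 0.004633 K/W
R_total = 0.01186 K/W
Q = ΔT/R_total = 33/0.01186

Q ≈ 2780 W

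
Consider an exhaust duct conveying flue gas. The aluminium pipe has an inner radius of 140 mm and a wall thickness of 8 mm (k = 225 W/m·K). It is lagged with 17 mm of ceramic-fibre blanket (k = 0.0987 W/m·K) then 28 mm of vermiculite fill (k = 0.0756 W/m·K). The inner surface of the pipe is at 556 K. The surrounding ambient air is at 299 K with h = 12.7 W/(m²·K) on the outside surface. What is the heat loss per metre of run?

q′ ≈ 451 W/m

Per-layer cylindrical resistances, series-summed:
R_aluminium pipe wall = ln(148/140)/(2π×225×1) = 3.931×10^-5 K/W
R_ceramic-fibre blanket = ln(165/148)/(2π×0.0987×1) = 0.1753 K/W
R_vermiculite fill = ln(193/165)/(2π×0.0756×1) = 0.33 K/W
R_outer film = 1/(h_o·2πr_oL) = 1/(12.7×2π×0.193×1) = 0.06493 K/W
R_total = 0.5703 K/W
Q = ΔT/R_total = 257/0.5703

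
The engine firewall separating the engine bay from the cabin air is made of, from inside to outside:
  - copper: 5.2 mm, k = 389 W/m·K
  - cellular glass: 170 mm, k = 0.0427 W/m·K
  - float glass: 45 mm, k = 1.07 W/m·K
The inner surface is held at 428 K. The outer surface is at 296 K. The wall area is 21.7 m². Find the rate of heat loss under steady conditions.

Treating each layer as a thermal resistance in series:
R_copper = L/(kA) = 0.0052/(389×21.7) = 6.16×10^-7 K/W
R_cellular glass = L/(kA) = 0.17/(0.0427×21.7) = 0.1835 K/W
R_float glass = L/(kA) = 0.045/(1.07×21.7) = 0.001938 K/W
R_total = 0.1854 K/W
Q = ΔT / R_total = 132 / 0.1854

Q ≈ 712 W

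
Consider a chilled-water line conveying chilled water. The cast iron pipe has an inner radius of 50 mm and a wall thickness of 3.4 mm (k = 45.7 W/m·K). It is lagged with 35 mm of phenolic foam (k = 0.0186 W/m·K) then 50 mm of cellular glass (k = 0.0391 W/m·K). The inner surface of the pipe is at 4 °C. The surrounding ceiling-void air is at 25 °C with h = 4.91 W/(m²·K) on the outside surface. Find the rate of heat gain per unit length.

q′ ≈ 3.3 W/m

For a radial system each layer contributes R = ln(r_out/r_in)/(2πkL); films add R = 1/(hA).
R_cast iron pipe wall = ln(53.4/50)/(2π×45.7×1) = 2.291×10^-4 K/W
R_phenolic foam = ln(88.4/53.4)/(2π×0.0186×1) = 4.313 K/W
R_cellular glass = ln(138.4/88.4)/(2π×0.0391×1) = 1.825 K/W
R_outer film = 1/(h_o·2πr_oL) = 1/(4.91×2π×0.1384×1) = 0.2342 K/W
R_total = 6.372 K/W
Q = ΔT/R_total = 21/6.372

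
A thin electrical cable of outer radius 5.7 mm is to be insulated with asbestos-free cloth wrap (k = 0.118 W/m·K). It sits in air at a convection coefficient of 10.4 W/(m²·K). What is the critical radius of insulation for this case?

r_cr ≈ 11.3 mm

For a cylinder r_cr = k/h = 0.118/10.4
r_cr = 11.3 mm; since the bare radius (5.7 mm) is below r_cr, adding a thin layer of insulation will *increase* heat loss.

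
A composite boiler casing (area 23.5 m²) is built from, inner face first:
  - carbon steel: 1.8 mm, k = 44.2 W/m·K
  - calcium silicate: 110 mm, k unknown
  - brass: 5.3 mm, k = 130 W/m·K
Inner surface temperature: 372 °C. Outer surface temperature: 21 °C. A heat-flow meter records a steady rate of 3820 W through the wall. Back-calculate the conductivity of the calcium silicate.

Treating each layer as a thermal resistance in series:
R_carbon steel = L/(kA) = 0.0018/(44.2×23.5) = 1.733×10^-6 K/W
R_brass = L/(kA) = 0.0053/(130×23.5) = 1.735×10^-6 K/W
Sum of known resistances R_other = 3.468×10^-6 K/W
Total R = ΔT/Q = 351/3820 = 0.09188 K/W
R_calcium silicate = R_total − R_other = 0.09188 K/W
k = L/(R·A) = 0.11/(0.09188×23.5)

k ≈ 0.0509 W/(m·K)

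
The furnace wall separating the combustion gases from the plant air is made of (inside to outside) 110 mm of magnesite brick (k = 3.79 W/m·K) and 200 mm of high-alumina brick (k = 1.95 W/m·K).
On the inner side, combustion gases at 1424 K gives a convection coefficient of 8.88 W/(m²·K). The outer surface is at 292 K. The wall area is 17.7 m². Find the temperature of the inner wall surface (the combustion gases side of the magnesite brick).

Using the resistance-network approach (series):
R_inner film = 1/(h_i·A) = 1/(8.88×17.7) = 0.006362 K/W
R_magnesite brick = L/(kA) = 0.11/(3.79×17.7) = 0.00164 K/W
R_high-alumina brick = L/(kA) = 0.2/(1.95×17.7) = 0.005795 K/W
R_total = 0.0138 K/W;  Q = ΔT/R_total = 1132/0.0138 = 82050 W
T_interface = T_inner − Q·ΣR(inner→interface) = 1424 − 82000×0.006362

T ≈ 902 K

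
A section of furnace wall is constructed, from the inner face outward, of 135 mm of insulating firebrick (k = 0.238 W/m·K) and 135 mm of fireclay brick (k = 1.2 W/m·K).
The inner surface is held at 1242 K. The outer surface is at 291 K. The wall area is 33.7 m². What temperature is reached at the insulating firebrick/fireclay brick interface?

Treating each layer as a thermal resistance in series:
R_insulating firebrick = L/(kA) = 0.135/(0.238×33.7) = 0.01683 K/W
R_fireclay brick = L/(kA) = 0.135/(1.2×33.7) = 0.003338 K/W
R_total = 0.02017 K/W;  Q = ΔT/R_total = 951/0.02017 = 47150 W
T_interface = T_inner − Q·ΣR(inner→interface) = 1242 − 47100×0.01683

T ≈ 448 K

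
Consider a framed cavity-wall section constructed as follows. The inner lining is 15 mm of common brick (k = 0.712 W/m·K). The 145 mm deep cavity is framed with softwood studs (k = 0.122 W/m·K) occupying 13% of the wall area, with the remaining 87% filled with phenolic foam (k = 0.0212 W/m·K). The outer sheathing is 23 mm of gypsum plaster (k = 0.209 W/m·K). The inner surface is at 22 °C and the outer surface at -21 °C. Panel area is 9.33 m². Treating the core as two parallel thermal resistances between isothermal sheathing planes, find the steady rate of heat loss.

Sheathing layers in series; stud and cavity paths in parallel between them.
R_inner = 0.015/(0.712×9.33) = 0.002258 K/W
R_stud  = 0.145/(0.122×0.13×9.33) = 0.9799 K/W
R_cav   = 0.145/(0.0212×0.87×9.33) = 0.8426 K/W
1/R_core = 1/R_stud + 1/R_cav → R_core = 0.453 K/W
R_outer = 0.023/(0.209×9.33) = 0.0118 K/W
R_total = 0.4671 K/W
Q = ΔT/R_total = 43/0.4671

Q ≈ 92.1 W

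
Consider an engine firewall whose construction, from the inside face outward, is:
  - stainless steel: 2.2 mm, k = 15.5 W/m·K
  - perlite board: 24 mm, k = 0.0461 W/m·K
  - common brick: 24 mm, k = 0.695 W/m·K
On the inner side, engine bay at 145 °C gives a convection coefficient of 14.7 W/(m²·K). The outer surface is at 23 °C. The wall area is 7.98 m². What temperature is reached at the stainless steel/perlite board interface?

Treating each layer as a thermal resistance in series:
R_inner film = 1/(h_i·A) = 1/(14.7×7.98) = 0.008525 K/W
R_stainless steel = L/(kA) = 0.0022/(15.5×7.98) = 1.779×10^-5 K/W
R_perlite board = L/(kA) = 0.024/(0.0461×7.98) = 0.06524 K/W
R_common brick = L/(kA) = 0.024/(0.695×7.98) = 0.004327 K/W
R_total = 0.07811 K/W;  Q = ΔT/R_total = 122/0.07811 = 1562 W
T_interface = T_inner − Q·ΣR(inner→interface) = 145 − 1560×0.008542

T ≈ 132 °C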